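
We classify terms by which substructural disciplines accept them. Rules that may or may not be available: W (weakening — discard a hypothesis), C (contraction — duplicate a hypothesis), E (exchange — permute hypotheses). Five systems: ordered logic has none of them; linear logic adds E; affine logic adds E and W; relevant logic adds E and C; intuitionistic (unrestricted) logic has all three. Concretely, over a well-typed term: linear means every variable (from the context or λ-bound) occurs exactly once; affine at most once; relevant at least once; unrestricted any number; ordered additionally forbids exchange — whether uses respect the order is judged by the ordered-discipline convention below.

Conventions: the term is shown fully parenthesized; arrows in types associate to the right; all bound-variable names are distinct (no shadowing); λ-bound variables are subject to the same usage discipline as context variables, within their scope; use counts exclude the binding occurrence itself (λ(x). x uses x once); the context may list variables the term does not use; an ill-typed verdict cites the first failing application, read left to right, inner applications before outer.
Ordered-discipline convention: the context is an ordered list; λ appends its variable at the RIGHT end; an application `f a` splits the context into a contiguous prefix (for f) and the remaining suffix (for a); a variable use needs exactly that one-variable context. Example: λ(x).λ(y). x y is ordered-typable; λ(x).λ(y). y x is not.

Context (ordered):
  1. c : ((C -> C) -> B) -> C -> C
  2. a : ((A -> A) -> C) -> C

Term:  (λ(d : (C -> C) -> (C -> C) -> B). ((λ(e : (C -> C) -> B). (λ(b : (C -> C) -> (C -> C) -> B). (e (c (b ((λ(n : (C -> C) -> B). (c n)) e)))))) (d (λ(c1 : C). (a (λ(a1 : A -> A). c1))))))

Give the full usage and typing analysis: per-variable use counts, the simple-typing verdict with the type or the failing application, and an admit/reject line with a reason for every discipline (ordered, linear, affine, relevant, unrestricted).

usage: c: 2; a: 1; d (bound): 1; e (bound): 2; b (bound): 1; n (bound): 1; c1 (bound): 1; a1 (bound): 0
uses in reading order: e, c, b, c, n, e, d, a, c1
typing: the term checks, with type ((C -> C) -> (C -> C) -> B) -> ((C -> C) -> (C -> C) -> B) -> B
ordered ✗ (uses contraction: c ×2, e ×2; needs weakening: a1 unused)
linear ✗ (uses contraction: c ×2, e ×2; needs weakening: a1 unused)
affine ✗ (uses contraction: c ×2, e ×2)
relevant ✗ (needs weakening: a1 unused)
unrestricted ✓ (typability at ((C -> C) -> (C -> C) -> B) -> ((C -> C) -> (C -> C) -> B) -> B is all that's needed)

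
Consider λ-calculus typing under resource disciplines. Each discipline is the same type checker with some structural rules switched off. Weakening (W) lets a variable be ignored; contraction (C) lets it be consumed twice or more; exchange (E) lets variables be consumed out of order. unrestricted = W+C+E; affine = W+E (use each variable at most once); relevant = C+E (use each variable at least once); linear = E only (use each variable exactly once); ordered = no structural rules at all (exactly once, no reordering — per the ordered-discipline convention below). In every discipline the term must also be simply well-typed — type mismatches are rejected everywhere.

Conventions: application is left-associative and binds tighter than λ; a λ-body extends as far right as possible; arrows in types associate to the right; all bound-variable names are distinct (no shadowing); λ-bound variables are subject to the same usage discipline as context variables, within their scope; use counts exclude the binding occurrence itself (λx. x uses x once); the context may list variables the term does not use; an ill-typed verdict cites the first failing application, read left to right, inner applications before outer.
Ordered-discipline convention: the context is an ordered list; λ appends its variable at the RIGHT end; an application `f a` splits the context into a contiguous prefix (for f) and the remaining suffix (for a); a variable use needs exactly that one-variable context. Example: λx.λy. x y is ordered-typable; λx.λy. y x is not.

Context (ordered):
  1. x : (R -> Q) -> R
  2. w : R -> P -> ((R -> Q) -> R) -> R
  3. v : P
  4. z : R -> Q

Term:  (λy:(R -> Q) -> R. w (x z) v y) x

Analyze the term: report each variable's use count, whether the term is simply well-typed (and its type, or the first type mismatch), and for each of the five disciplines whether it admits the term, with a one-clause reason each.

use counts: x=2, w=1, v=1, z=1, y (λ-bound)=1
uses in reading order: w, x, z, v, y, x
typing: the term checks, with type R
ordered: ✗, uses contraction: x ×2
linear: ✗, uses contraction: x ×2
affine: ✗, uses contraction: x ×2
relevant: ✓, none of x, w, v, z, y goes unused
unrestricted: ✓, well-typed at R; no restrictions here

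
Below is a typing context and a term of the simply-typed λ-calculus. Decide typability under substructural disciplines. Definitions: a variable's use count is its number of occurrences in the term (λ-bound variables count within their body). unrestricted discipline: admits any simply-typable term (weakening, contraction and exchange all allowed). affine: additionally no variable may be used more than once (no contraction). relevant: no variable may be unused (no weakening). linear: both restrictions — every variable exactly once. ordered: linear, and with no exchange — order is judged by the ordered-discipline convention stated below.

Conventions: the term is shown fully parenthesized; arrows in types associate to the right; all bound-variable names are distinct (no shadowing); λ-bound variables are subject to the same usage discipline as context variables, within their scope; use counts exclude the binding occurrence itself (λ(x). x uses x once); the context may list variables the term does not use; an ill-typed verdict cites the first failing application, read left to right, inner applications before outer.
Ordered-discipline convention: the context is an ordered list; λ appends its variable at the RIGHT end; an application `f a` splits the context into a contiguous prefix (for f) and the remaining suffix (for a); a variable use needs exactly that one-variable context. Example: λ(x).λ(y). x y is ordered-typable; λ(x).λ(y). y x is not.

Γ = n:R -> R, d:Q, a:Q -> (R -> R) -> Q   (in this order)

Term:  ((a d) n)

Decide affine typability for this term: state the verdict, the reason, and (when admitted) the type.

yes — no duplicate uses among n, d, a; term : Q
variable uses: n=1, d=1, a=1
use order (left to right): a, d, n
typing: ✓ — Q
all disciplines: ordered ✗ | linear ✓ | affine ✓ | relevant ✓ | unrestricted ✓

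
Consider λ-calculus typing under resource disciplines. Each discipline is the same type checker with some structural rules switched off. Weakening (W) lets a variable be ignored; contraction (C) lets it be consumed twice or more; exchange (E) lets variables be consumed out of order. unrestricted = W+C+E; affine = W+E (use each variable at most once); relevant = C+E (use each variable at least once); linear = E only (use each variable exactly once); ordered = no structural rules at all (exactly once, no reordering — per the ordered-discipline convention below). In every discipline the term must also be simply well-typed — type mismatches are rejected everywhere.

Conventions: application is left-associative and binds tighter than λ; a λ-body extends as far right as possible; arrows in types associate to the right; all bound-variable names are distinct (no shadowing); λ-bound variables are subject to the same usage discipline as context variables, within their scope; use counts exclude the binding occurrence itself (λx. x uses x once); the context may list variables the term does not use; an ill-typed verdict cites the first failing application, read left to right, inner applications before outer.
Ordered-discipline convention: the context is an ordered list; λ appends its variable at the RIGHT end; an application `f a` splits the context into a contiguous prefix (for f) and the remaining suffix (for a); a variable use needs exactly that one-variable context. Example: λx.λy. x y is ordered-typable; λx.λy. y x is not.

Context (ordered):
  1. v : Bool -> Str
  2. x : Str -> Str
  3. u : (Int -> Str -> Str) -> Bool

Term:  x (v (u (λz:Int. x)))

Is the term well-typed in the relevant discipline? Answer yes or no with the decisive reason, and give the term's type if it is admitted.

no — z left unused
counts: v: 1, x: 2, u: 1, z [bound]: 0
use order (left to right): x, v, u, x
typing: ✓ — Str
all disciplines: ordered ✗; linear ✗; affine ✗; relevant ✗; unrestricted ✓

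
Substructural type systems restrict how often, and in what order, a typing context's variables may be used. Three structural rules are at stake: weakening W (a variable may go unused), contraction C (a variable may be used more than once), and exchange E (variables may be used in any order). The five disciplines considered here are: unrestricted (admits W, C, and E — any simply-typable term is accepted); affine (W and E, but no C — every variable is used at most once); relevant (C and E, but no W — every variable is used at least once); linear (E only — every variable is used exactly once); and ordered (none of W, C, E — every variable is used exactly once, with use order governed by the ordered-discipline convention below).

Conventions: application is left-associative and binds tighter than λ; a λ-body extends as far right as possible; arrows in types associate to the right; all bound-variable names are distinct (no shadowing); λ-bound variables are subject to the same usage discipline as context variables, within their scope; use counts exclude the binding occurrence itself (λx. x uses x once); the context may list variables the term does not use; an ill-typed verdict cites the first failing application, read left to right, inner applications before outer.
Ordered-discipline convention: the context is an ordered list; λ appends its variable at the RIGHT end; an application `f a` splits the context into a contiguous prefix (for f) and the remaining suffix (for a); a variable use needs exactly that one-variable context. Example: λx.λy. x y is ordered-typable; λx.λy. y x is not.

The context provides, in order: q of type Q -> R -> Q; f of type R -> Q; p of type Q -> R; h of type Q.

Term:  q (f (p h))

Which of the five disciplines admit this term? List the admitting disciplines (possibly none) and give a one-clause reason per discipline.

accepted by: ordered, linear, affine, relevant, unrestricted
use counts: q: 1×, f: 1×, p: 1×, h: 1×
use order (left to right): q, f, p, h
typing: ✓ — R -> Q
ordered: ✓ — one use each (q, f, p, h); ordered split holds
linear: ✓ — each of q, f, p, h used exactly once
affine: ✓ — none of q, f, p, h used more than once
relevant: ✓ — q, f, p, h: all used, weakening unneeded
unrestricted: ✓ — well-typed at R -> Q; no restrictions here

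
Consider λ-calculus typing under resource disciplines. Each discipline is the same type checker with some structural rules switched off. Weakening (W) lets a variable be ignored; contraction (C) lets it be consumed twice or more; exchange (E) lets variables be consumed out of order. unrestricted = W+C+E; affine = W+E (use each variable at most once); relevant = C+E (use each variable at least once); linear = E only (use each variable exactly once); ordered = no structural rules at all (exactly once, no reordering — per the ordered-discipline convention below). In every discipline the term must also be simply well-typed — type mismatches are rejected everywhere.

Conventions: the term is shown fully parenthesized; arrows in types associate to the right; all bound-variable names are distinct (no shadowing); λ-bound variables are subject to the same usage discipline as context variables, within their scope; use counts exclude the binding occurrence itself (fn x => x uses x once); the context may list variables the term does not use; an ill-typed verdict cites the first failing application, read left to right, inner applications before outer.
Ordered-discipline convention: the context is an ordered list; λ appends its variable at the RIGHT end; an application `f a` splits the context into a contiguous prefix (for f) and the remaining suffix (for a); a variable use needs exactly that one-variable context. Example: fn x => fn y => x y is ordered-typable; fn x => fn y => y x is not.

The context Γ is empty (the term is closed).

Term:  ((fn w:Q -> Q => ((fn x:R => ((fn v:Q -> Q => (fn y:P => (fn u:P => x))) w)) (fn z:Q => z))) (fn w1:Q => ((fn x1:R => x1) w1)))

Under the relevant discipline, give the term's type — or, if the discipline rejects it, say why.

not well-typed under relevant — the type mismatch rejects it
variable uses: w (λ-bound): 1; x (λ-bound): 1; v (λ-bound): 0; y (λ-bound): 0; u (λ-bound): 0; z (λ-bound): 1; w1 (λ-bound): 1; x1 (λ-bound): 1
left-to-right use order: x, w, z, x1, w1
typing: ill-typed: a function awaiting R gets Q -> Q
all disciplines: ordered ✗ · linear ✗ · affine ✗ · relevant ✗ · unrestricted ✗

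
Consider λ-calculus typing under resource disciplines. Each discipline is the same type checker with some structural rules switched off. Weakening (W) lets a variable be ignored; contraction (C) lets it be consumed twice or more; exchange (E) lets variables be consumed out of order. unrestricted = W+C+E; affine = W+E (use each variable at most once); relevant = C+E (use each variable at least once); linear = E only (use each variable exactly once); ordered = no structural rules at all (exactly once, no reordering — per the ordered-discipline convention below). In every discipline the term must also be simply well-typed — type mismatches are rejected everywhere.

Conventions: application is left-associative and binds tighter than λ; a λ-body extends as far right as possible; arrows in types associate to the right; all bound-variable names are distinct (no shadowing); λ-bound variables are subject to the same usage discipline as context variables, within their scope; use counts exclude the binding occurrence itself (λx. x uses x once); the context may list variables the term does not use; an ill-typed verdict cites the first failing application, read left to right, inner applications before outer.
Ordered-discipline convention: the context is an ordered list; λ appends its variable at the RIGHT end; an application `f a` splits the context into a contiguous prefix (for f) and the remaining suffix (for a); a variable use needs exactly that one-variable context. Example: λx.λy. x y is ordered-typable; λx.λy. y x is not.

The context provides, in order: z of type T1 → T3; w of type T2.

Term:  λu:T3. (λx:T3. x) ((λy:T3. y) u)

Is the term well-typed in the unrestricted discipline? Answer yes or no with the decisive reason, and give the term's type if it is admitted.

yes — simply typable at T3 → T3; W, C, E all held; term : T3 → T3
counts: z: 0×, w: 0×, u (λ-bound): 1×, x (λ-bound): 1×, y (λ-bound): 1×
order of uses: x, y, u
typing: well-typed at T3 → T3
per-discipline verdicts: ordered ✗, linear ✗, affine ✓, relevant ✗, unrestricted ✓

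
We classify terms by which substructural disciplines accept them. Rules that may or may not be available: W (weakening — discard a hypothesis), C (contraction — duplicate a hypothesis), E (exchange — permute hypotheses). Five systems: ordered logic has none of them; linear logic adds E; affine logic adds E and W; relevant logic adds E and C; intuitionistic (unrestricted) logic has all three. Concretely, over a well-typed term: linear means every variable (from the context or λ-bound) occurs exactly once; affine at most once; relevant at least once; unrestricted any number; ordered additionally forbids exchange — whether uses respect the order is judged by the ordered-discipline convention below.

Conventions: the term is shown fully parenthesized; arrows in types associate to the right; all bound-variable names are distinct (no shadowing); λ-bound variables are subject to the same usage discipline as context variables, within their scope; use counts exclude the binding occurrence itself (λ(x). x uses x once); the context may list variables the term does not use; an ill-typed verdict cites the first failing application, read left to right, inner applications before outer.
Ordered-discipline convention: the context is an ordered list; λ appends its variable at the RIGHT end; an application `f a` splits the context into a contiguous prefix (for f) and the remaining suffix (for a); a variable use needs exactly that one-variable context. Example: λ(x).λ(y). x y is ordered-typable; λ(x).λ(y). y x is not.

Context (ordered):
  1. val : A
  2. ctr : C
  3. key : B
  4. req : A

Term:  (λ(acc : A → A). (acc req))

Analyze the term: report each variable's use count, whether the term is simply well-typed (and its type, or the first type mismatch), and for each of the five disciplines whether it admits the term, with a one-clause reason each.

usage: val: 0×; ctr: 0×; key: 0×; req: 1×; acc [bound]: 1×
uses in reading order: acc, req
typing: the term checks, with type (A → A) → A
ordered ✗ (val, ctr, key left unused)
linear ✗ (val, ctr, key left unused)
affine ✓ (none of val, ctr, key, req, acc used more than once)
relevant ✗ (val, ctr, key left unused)
unrestricted ✓ (type-checks ((A → A) → A) and nothing is barred)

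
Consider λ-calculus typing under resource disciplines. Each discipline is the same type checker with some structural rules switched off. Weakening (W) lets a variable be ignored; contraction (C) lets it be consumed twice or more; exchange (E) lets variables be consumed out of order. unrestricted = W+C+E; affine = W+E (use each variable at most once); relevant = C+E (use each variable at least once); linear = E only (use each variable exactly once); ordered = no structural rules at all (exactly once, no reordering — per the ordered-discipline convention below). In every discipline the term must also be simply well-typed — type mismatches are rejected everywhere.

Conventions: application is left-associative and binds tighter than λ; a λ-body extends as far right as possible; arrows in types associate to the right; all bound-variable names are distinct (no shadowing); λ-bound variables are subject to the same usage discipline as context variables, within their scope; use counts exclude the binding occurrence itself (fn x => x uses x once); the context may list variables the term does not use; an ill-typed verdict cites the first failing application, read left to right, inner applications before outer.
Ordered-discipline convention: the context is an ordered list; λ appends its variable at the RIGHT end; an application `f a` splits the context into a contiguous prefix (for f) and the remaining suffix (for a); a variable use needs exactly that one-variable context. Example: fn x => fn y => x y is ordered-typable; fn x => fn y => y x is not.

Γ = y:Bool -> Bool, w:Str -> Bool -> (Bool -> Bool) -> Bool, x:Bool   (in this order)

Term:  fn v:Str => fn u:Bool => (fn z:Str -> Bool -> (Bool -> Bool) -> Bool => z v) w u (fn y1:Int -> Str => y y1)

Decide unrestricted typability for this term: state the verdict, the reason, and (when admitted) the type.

no — fails simple typing
counts: y: 1, w: 1, x: 0, v (λ-bound): 1, u (λ-bound): 1, z (λ-bound): 1, y1 (λ-bound): 1
uses in reading order: z, v, w, u, y, y1
typing: ill-typed: an application expects Bool but receives Int -> Str
summary: ordered ✗, linear ✗, affine ✗, relevant ✗, unrestricted ✗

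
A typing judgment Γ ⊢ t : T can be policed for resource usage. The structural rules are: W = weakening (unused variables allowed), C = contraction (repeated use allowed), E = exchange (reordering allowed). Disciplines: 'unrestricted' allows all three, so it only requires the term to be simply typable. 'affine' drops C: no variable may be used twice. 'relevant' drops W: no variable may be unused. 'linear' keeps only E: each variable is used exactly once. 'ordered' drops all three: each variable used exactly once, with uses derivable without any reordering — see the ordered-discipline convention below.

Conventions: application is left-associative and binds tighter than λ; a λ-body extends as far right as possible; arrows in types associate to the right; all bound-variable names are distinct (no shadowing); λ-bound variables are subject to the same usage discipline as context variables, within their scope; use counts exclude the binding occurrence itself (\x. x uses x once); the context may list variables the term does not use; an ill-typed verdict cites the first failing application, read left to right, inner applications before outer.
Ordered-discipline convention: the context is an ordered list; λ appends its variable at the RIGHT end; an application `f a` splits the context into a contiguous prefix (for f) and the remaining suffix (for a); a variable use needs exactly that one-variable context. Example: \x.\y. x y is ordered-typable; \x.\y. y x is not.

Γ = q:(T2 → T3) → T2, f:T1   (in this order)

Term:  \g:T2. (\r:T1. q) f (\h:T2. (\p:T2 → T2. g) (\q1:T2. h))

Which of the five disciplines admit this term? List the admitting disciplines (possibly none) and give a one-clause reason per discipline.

admitted by: none
variable uses: q=1, f=1, g (λ-bound)=1, r (λ-bound)=0, h (λ-bound)=1, p (λ-bound)=0, q1 (λ-bound)=0
left-to-right use order: q, f, g, h
typing: ill-typed: a function awaiting T2 → T3 gets T2 → T2
ordered ✗ (not simply typable)
linear ✗ (fails simple typing)
affine ✗ (a type mismatch blocks all five)
relevant ✗ (the type mismatch rejects it)
unrestricted ✗ (not simply typable)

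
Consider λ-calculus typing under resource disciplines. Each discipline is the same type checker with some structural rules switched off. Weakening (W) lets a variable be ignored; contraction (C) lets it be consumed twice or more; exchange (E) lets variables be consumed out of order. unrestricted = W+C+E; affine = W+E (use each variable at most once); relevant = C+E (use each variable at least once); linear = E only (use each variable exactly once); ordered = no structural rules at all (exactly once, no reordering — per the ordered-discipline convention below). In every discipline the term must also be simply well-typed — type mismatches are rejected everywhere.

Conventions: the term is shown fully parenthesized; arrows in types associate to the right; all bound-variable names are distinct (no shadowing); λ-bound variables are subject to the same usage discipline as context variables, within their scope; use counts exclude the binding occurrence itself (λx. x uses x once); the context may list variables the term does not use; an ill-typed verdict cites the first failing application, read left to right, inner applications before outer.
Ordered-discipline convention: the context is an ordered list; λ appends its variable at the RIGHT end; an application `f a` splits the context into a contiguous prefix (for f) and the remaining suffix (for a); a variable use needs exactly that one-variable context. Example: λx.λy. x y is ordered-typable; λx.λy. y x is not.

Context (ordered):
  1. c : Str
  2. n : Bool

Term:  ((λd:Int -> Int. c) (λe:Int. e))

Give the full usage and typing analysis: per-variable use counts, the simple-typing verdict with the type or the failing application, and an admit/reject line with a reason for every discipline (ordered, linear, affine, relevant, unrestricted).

counts: c=1; n=0; d (λ-bound)=0; e (λ-bound)=1
left-to-right use order: c, e
typing: the term checks, with type Str
ordered: ✗, n, d never used (weakening)
linear: ✗, n, d never used (weakening)
affine: ✓, no duplicate uses among c, n, d, e
relevant: ✗, n, d never used (weakening)
unrestricted: ✓, typability at Str is all that's needed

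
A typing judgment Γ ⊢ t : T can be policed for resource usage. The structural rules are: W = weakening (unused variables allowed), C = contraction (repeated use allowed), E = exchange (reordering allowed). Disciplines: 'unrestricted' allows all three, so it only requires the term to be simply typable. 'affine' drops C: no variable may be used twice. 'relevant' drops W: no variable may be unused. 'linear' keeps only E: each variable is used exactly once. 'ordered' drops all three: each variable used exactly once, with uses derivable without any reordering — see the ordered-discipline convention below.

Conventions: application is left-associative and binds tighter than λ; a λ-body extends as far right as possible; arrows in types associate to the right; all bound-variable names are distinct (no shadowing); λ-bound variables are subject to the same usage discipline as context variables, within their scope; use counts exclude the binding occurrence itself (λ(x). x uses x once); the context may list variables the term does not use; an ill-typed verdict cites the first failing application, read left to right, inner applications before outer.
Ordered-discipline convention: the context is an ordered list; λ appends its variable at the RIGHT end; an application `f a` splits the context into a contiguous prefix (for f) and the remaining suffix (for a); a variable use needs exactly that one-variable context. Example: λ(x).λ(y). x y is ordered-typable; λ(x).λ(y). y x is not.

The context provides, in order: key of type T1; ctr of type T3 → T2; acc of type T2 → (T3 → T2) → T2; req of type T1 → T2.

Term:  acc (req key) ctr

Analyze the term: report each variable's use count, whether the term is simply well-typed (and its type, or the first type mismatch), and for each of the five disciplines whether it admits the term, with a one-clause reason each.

counts: key=1; ctr=1; acc=1; req=1
uses in reading order: acc, req, key, ctr
typing: the term checks, with type T2
ordered: ✗, no contiguous prefix/suffix split fits acc, req, key, ctr
linear: ✓, exactly-once usage across key, ctr, acc, req
affine: ✓, no duplicate uses among key, ctr, acc, req
relevant: ✓, key, ctr, acc, req: all used, weakening unneeded
unrestricted: ✓, simply typable at T2; W, C, E all held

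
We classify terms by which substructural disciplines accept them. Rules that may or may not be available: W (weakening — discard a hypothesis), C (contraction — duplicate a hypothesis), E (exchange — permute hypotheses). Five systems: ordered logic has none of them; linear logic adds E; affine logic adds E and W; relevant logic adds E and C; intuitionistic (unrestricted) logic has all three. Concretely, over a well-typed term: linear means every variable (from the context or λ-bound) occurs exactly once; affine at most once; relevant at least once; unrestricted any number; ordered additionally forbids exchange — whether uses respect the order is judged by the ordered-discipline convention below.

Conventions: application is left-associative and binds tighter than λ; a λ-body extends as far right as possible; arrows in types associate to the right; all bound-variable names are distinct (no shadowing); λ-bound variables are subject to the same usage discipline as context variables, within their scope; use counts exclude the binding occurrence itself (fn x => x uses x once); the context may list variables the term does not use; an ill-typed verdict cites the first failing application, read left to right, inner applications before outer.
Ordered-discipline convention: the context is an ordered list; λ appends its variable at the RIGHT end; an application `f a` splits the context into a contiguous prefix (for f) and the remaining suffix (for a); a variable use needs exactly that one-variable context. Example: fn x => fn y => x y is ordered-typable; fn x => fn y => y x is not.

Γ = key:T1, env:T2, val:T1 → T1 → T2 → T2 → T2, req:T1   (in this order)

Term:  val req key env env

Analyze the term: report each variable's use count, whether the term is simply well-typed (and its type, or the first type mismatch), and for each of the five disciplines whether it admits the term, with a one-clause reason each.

usage: key ×1; env ×2; val ×1; req ×1
left-to-right use order: val, req, key, env, env
typing: well-typed — term : T2
ordered: ✗, uses contraction: env ×2
linear: ✗, uses contraction: env ×2
affine: ✗, uses contraction: env ×2
relevant: ✓, key, env, val, req: all used, weakening unneeded
unrestricted: ✓, typability at T2 is all that's needed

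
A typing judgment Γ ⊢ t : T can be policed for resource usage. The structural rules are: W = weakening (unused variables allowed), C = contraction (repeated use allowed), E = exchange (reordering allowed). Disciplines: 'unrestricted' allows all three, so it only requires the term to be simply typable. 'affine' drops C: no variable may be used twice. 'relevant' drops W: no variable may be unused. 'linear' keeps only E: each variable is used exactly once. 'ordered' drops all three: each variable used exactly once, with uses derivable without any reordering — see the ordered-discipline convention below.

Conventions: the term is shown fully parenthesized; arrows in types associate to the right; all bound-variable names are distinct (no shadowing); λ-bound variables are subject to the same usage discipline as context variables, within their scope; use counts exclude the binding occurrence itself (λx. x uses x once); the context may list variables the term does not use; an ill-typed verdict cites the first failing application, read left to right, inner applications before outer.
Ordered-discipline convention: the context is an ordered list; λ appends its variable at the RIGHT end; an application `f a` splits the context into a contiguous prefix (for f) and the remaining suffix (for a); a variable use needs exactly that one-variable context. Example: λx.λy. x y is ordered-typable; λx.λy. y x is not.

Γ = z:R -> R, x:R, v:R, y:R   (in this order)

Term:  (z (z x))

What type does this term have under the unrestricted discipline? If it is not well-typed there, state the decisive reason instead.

term : R
variable uses: z: 2; x: 1; v: 0; y: 0
order of uses: z, z, x
typing: well-typed — term : R
summary: ordered ✗ | linear ✗ | affine ✗ | relevant ✗ | unrestricted ✓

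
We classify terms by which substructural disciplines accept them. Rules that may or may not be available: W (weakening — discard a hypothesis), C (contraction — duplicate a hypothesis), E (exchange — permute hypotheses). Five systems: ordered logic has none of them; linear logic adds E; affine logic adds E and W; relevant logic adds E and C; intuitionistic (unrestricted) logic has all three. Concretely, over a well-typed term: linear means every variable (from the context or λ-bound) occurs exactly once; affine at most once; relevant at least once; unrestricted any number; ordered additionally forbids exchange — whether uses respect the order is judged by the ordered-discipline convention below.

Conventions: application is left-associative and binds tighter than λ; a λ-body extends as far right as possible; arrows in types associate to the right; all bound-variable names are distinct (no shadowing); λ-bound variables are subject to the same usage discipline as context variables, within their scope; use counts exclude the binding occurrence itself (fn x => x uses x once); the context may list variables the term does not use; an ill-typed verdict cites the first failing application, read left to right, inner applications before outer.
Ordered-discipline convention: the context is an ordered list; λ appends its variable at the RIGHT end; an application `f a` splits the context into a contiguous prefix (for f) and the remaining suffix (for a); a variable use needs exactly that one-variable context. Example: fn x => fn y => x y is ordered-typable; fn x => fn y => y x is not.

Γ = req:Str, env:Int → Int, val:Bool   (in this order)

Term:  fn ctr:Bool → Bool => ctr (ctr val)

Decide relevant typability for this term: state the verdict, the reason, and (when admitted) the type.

no — unused: req, env — weakening required
variable uses: req=0, env=0, val=1, ctr [bound]=2
left-to-right use order: ctr, ctr, val
typing: the term checks, with type (Bool → Bool) → Bool
across the five disciplines: ordered ✗, linear ✗, affine ✗, relevant ✗, unrestricted ✓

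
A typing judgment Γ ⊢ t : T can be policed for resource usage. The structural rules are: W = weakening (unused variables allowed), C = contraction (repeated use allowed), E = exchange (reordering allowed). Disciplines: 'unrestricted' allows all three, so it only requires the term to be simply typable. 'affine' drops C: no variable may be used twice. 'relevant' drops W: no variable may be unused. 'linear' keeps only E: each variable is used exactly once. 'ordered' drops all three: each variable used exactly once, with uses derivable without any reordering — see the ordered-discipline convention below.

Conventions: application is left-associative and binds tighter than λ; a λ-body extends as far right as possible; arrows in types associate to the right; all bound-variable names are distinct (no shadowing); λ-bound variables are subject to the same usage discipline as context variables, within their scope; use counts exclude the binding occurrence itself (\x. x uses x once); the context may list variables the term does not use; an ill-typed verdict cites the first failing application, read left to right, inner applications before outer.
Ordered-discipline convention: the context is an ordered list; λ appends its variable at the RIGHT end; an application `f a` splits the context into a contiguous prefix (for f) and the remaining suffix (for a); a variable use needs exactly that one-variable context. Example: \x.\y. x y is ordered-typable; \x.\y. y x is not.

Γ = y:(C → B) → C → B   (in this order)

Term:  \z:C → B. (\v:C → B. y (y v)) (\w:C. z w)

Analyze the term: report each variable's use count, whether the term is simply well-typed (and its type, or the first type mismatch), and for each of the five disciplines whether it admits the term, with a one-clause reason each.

variable uses: y: 2, z (λ-bound): 1, v (λ-bound): 1, w (λ-bound): 1
order of uses: y, y, v, z, w
typing: ✓ — (C → B) → C → B
ordered: ✗ — uses contraction: y ×2
linear: ✗ — uses contraction: y ×2
affine: ✗ — uses contraction: y ×2
relevant: ✓ — at least one use each (y, z, v, w)
unrestricted: ✓ — typability at (C → B) → C → B is all that's needed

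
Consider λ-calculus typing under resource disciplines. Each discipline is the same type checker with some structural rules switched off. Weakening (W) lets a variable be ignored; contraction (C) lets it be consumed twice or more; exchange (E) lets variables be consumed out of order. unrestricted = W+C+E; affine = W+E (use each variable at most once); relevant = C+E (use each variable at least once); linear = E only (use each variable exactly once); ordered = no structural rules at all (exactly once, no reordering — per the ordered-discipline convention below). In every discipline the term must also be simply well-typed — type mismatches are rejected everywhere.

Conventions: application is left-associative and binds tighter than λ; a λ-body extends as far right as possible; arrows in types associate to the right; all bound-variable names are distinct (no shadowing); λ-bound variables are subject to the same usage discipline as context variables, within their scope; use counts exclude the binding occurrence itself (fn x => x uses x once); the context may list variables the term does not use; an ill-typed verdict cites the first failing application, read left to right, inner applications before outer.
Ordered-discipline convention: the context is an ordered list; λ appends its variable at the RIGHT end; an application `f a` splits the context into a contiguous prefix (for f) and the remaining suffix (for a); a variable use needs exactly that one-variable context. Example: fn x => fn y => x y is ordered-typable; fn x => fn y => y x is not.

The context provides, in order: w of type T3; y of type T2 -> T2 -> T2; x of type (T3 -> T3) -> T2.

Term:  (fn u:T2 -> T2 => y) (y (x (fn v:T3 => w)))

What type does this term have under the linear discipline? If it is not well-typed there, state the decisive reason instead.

not well-typed under linear — y ×2 used more than once (contraction); unused: u, v — weakening required
variable uses: w: 1; y: 2; x: 1; u (bound): 0; v (bound): 0
uses in reading order: y, y, x, w
typing: ✓ — T2 -> T2 -> T2
all disciplines: ordered ✗ | linear ✗ | affine ✗ | relevant ✗ | unrestricted ✓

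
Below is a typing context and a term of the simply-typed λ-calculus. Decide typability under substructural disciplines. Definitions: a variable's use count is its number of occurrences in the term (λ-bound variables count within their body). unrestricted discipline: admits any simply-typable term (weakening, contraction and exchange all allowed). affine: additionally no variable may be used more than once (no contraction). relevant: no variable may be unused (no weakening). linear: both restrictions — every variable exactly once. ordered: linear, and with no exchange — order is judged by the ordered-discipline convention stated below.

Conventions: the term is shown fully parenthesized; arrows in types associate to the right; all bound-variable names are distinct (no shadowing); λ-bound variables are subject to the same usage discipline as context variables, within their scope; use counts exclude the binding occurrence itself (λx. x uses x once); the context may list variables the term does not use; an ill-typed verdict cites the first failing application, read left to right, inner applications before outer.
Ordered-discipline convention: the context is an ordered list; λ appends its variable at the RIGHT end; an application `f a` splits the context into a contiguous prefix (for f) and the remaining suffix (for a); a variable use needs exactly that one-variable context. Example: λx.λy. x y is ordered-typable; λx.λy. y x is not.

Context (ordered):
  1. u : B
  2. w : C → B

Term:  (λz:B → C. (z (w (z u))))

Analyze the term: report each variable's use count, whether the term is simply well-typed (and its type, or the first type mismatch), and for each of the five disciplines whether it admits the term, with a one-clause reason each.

usage: u: 1×; w: 1×; z [bound]: 2×
left-to-right use order: z, w, z, u
typing: ✓ — (B → C) → C
ordered: ✗ — z ×2 used more than once (contraction)
linear: ✗ — z ×2 used more than once (contraction)
affine: ✗ — z ×2 used more than once (contraction)
relevant: ✓ — u, w, z: all used, weakening unneeded
unrestricted: ✓ — type-checks ((B → C) → C) and nothing is barred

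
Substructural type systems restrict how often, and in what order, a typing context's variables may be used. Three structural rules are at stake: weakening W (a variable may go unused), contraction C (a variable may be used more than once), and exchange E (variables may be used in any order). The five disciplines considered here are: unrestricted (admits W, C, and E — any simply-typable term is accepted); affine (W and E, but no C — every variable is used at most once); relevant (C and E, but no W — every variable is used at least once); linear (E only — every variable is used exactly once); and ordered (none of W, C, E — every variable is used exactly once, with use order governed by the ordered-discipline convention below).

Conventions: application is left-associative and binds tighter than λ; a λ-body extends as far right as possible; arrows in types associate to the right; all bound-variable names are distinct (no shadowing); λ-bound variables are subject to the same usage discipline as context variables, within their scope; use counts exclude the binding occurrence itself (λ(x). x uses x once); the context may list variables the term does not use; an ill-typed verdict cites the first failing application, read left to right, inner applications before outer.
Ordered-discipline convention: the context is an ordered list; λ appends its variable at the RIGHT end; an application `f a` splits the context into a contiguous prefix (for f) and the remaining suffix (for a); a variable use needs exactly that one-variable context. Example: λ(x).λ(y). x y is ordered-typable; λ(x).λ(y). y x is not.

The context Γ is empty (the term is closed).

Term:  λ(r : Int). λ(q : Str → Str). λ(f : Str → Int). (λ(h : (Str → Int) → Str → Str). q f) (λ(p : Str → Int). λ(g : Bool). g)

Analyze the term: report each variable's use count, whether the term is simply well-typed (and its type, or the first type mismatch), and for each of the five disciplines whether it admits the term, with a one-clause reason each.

use counts: r (bound): 0×; q (bound): 1×; f (bound): 1×; h (bound): 0×; p (bound): 0×; g (bound): 1×
left-to-right use order: q, f, g
typing: ill-typed: a function awaiting Str gets Str → Int
ordered ✗ (the type mismatch rejects it)
linear ✗ (not simply typable)
affine ✗ (fails simple typing)
relevant ✗ (a type mismatch blocks all five)
unrestricted ✗ (the type mismatch rejects it)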